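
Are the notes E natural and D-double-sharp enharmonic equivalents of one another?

E = pitch class 4 and D## = pitch class 4 — the same pitch class, so they are enharmonic equivalents.

Yes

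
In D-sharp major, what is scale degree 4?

Degree 4 takes the letter 3 steps above D, which is G.
In major, degree 4 sits 5 semitones above the tonic. D# + 5 semitones is pitch class 8, spelled on G as G#.

G#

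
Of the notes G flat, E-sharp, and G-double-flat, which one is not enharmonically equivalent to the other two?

Gb

In 12-tone equal temperament, enharmonic equivalents share a pitch class. Gb is pitch class 6; E# is pitch class 5; Gbb is pitch class 5.
E# and Gbb share pitch class 5, while Gb is pitch class 6.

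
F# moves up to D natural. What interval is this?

The letter names run F→D, a span of 5 letter steps, so the interval is some kind of sixth.
F# to D is 8 semitones. A major sixth is 9, so 8 makes it minor.

minor sixth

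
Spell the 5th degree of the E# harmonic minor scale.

Degree 5 takes the letter 4 steps above E, which is B.
In harmonic minor, degree 5 sits 7 semitones above the tonic. E# + 7 semitones is pitch class 0, spelled on B as B#.

B#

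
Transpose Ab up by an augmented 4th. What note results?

D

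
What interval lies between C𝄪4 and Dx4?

Counting letters C–D gives a second.
C##→D## = 2 semitones, exactly the major second.

major second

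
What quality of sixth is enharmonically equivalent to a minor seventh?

augmented

A minor seventh spans 10 semitones.
A sixth spanning 10 semitones is augmented (the major sixth is 9).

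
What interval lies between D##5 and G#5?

diminished fourth

Counting letters D–E–F–G gives a fourth.
D##→G# = 4 semitones, 1 narrower than the perfect fourth (5), so diminished.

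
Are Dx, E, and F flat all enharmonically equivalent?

D## is pitch class 4; E is pitch class 4; Fb is pitch class 4.
All spellings map to pitch class 4, so they are enharmonically equivalent.

Yes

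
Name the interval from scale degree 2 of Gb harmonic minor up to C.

major third

Scale degree 2 of Gb harmonic minor is Ab.
Ab up to C: letters A→C make it a third; 4 semitones makes it major.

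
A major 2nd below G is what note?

A second below G lands on the letter F.
A major second spans 2 semitones, so G moves to pitch class 5. On the letter F that is F.

F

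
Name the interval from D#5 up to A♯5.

Counting letters D–E–F–G–A gives a fifth.
D#→A# = 7 semitones, exactly the perfect fifth.

perfect fifth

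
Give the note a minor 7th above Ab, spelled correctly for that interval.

A seventh above A lands on the letter G.
A minor seventh spans 10 semitones, so Ab moves to pitch class 6. On the letter G that is Gb.

Gb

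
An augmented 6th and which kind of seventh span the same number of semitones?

An augmented sixth spans 10 semitones.
A seventh spanning 10 semitones is minor (the major seventh is 11).

minor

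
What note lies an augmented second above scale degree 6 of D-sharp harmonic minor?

Scale degree 6 of D# harmonic minor is B.
An augmented second (3 semitones) above B lands on the letter C, giving C##.

C##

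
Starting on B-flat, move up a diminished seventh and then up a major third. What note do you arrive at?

Cb

A diminished seventh up from Bb is Abb (letter A, 9 semitones up).
A major third up from Abb is Cb (letter C, 4 semitones up).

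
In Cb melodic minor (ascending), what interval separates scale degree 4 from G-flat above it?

Scale degree 4 of Cb melodic minor (ascending) is Fb.
Fb up to Gb: letters F→G make it a second; 2 semitones makes it major.

major second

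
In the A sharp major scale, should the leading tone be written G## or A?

G##

Each scale degree takes a distinct letter name. Degree 7 of a scale on A must use the letter G.
G## and A are enharmonically the same pitch, but only G## uses the letter G, so it is the correct spelling here.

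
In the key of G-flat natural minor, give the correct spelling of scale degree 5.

Degree 5 takes the letter 4 steps above G, which is D.
In natural minor, degree 5 sits 7 semitones above the tonic. Gb + 7 semitones is pitch class 1, spelled on D as Db.

Db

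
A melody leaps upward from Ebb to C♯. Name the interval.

doubly augmented sixth

The letter names run E→C, a span of 5 letter steps, so the interval is some kind of sixth.
Ebb to C# is 11 semitones. A major sixth is 9, so 11 makes it doubly augmented.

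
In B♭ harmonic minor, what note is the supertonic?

C

Degree 2 takes the letter 1 step above B, which is C.
In harmonic minor, degree 2 sits 2 semitones above the tonic. Bb + 2 semitones is pitch class 0, spelled on C as C.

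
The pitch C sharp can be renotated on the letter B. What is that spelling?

B##

C# is pitch class 1. The letter B alone is pitch class 11.
To reach pitch class 1 from B requires an offset of +2 semitones, i.e. double sharp: B##.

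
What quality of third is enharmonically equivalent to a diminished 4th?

major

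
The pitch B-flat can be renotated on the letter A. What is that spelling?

A#

Plain A sits 1 semitone below Bb, so on the letter A the same pitch needs a sharp: A#.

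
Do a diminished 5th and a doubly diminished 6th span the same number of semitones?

Yes

A diminished fifth spans 6 semitones; a doubly diminished sixth spans 6.
They are enharmonically equivalent.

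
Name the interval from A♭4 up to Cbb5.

Counting letters A–B–C gives a third.
Ab→Cbb = 2 semitones, 2 narrower than the major third (4), so diminished.

diminished third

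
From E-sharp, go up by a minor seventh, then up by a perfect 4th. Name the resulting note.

A minor seventh up from E# is D# (letter D, 10 semitones up).
A perfect fourth up from D# is G# (letter G, 5 semitones up).

G#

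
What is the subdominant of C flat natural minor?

Fb

The Cb natural minor scale runs Cb Db Ebb Fb Gb Abb Bbb.
Degree 4 is Fb.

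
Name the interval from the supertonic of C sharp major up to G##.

The supertonic of C# major is D#.
D# up to G##: letters D→G make it a fourth; 6 semitones makes it augmented.

augmented fourth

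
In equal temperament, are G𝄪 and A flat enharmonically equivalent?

No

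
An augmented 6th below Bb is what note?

B down a major sixth is D, so the target letter is D.
From Bb, an augmented sixth is 10 semitones down: Dbb.

Dbb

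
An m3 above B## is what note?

A third above B lands on the letter D.
A minor third spans 3 semitones, so B## moves to pitch class 4. On the letter D that is D##.

D##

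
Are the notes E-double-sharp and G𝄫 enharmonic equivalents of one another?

E## is pitch class 6; Gbb is pitch class 5.
The pitch classes differ (6 vs. 5), so they are not enharmonic equivalents.

No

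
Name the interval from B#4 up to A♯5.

minor seventh

Counting letters B–C–D–E–F–G–A gives a seventh.
B#→A# = 10 semitones, 1 narrower than the major seventh (11), so minor.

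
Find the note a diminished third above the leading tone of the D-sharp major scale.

E

The leading tone of D# major is C##.
A diminished third (2 semitones) above C## lands on the letter E, giving E.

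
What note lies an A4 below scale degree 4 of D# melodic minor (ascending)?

Scale degree 4 of D# melodic minor (ascending) is G#.
An augmented fourth (6 semitones) below G# lands on the letter D, giving D.

D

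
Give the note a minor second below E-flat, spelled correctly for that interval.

D

A second below E lands on the letter D.
A minor second spans 1 semitone, so Eb moves to pitch class 2. On the letter D that is D.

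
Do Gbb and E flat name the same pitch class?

No

Two spellings are enharmonically equivalent only if they share a pitch class.
Here Gbb → 5, Eb → 3; 3 ≠ 5, so they are not.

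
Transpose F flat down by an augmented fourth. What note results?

A fourth below F lands on the letter C.
An augmented fourth spans 6 semitones, so Fb moves to pitch class 10. On the letter C that is Cbb.

Cbb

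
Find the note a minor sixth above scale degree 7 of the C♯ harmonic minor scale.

Scale degree 7 of C# harmonic minor is B#.
A minor sixth (8 semitones) above B# lands on the letter G, giving G#.

G#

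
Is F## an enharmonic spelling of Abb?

Yes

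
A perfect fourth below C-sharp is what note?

G#

C down a perfect fourth is G, so the target letter is G.
From C#, a perfect fourth is 5 semitones down: G#.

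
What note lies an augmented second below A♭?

Gbb

A second below A lands on the letter G.
An augmented second spans 3 semitones, so Ab moves to pitch class 5. On the letter G that is Gbb.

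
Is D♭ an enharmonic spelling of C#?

Yes

Db = pitch class 1 and C# = pitch class 1 — the same pitch class, so they are enharmonic equivalents.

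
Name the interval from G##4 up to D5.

doubly diminished fifth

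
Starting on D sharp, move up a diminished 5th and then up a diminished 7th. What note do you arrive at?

A diminished fifth up from D# is A (letter A, 6 semitones up).
A diminished seventh up from A is Gb (letter G, 9 semitones up).

Gb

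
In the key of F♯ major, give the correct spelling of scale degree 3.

A#

Degree 3 takes the letter 2 steps above F, which is A.
In major, degree 3 sits 4 semitones above the tonic. F# + 4 semitones is pitch class 10, spelled on A as A#.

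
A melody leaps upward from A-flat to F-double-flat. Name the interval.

diminished sixth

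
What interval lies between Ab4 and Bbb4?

The letter names run A→B, a span of 1 letter step, so the interval is some kind of second.
Ab to Bbb is 1 semitone. A major second is 2, so 1 makes it minor.

minor second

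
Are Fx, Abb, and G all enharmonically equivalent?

Yes

F## is pitch class 7; Abb is pitch class 7; G is pitch class 7.
All spellings map to pitch class 7, so they are enharmonically equivalent.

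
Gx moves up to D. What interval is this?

doubly diminished fifth

The letter names run G→D, a span of 4 letter steps, so the interval is some kind of fifth.
G## to D is 5 semitones. A perfect fifth is 7, so 5 makes it doubly diminished.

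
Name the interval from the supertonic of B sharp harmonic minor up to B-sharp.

The supertonic of B# harmonic minor is C##.
C## up to B#: letters C→B make it a seventh; 10 semitones makes it minor.

minor seventh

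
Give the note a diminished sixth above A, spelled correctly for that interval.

A sixth above A lands on the letter F.
A diminished sixth spans 7 semitones, so A moves to pitch class 4. On the letter F that is Fb.

Fb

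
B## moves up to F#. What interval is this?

doubly diminished fifth

The letter names run B→F, a span of 4 letter steps, so the interval is some kind of fifth.
B## to F# is 5 semitones. A perfect fifth is 7, so 5 makes it doubly diminished.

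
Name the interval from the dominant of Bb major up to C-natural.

perfect fifth

The dominant of Bb major is F.
F up to C: letters F→C make it a fifth; 7 semitones makes it perfect.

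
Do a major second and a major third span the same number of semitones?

A major second spans 2 semitones; a major third spans 4.
The spans differ, so they are not enharmonic equivalents.

No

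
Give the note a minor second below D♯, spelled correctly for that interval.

C##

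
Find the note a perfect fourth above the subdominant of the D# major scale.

C#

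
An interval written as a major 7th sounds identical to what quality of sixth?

A major seventh spans 11 semitones.
A sixth spanning 11 semitones is doubly augmented (the major sixth is 9).

doubly augmented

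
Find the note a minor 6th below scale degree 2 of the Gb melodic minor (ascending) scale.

C

Scale degree 2 of Gb melodic minor (ascending) is Ab.
A minor sixth (8 semitones) below Ab lands on the letter C, giving C.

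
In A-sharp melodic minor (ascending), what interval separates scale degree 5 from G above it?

Scale degree 5 of A# melodic minor (ascending) is E#.
E# up to G: letters E→G make it a third; 2 semitones makes it diminished.

diminished third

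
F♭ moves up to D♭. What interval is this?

major sixth

The letter names run F→D, a span of 5 letter steps, so the interval is some kind of sixth.
Fb to Db is 9 semitones. A major sixth is 9, so 9 makes it major.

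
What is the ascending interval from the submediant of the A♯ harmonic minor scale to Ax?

augmented third

The submediant of A# harmonic minor is F#.
F# up to A##: letters F→A make it a third; 5 semitones makes it augmented.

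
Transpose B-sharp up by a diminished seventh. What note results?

A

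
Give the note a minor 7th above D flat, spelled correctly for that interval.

A seventh above D lands on the letter C.
A minor seventh spans 10 semitones, so Db moves to pitch class 11. On the letter C that is Cb.

Cb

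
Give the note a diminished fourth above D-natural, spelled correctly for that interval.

Gb

A fourth above D lands on the letter G.
A diminished fourth spans 4 semitones, so D moves to pitch class 6. On the letter G that is Gb.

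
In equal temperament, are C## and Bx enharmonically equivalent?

Two spellings are enharmonically equivalent only if they share a pitch class.
Here C## → 2, B## → 1; 1 ≠ 2, so they are not.

No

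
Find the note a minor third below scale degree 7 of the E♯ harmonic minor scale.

B##

Scale degree 7 of E# harmonic minor is D##.
A minor third (3 semitones) below D## lands on the letter B, giving B##.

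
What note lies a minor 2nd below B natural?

B down a major second is A, so the target letter is A.
From B, a minor second is 1 semitone down: A#.

A#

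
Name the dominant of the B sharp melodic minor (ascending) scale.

F##

Degree 5 takes the letter 4 steps above B, which is F.
In melodic minor (ascending), degree 5 sits 7 semitones above the tonic. B# + 7 semitones is pitch class 7, spelled on F as F##.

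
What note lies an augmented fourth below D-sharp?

A fourth below D lands on the letter A.
An augmented fourth spans 6 semitones, so D# moves to pitch class 9. On the letter A that is A.

A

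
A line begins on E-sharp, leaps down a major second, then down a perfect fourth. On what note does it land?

A#

A major second down from E# is D# (letter D, 2 semitones down).
A perfect fourth down from D# is A# (letter A, 5 semitones down).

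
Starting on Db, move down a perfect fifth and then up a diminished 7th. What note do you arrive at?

Fbb

A perfect fifth down from Db is Gb (letter G, 7 semitones down).
A diminished seventh up from Gb is Fbb (letter F, 9 semitones up).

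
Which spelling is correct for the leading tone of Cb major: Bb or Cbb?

Bb

Each scale degree takes a distinct letter name. Degree 7 of a scale on C must use the letter B.
Bb and Cbb are enharmonically the same pitch, but only Bb uses the letter B, so it is the correct spelling here.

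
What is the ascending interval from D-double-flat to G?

doubly augmented fourth

Counting letters D–E–F–G gives a fourth.
Dbb→G = 7 semitones, 2 wider than the perfect fourth (5), so doubly augmented.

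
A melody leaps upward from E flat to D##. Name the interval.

doubly augmented seventh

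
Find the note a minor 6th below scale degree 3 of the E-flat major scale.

B

Scale degree 3 of Eb major is G.
A minor sixth (8 semitones) below G lands on the letter B, giving B.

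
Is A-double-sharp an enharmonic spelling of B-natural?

A## is pitch class 11; B is pitch class 11.
All spellings map to pitch class 11, so they are enharmonically equivalent.

Yes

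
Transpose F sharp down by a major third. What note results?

F down a major third is Db, so the target letter is D.
From F#, a major third is 4 semitones down: D.

D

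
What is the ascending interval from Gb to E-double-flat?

minor sixth

The letter names run G→E, a span of 5 letter steps, so the interval is some kind of sixth.
Gb to Ebb is 8 semitones. A major sixth is 9, so 8 makes it minor.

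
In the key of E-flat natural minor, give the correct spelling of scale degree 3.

Gb

The Eb natural minor scale runs Eb F Gb Ab Bb Cb Db.
Degree 3 is Gb.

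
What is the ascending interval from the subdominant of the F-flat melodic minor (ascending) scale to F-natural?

The subdominant of Fb melodic minor (ascending) is Bbb.
Bbb up to F: letters B→F make it a fifth; 8 semitones makes it augmented.

augmented fifth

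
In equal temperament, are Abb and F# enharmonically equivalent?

Two spellings are enharmonically equivalent only if they share a pitch class.
Here Abb → 7, F# → 6; 6 ≠ 7, so they are not.

No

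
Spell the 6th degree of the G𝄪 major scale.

E##

Degree 6 takes the letter 5 steps above G, which is E.
In major, degree 6 sits 9 semitones above the tonic. G## + 9 semitones is pitch class 6, spelled on E as E##.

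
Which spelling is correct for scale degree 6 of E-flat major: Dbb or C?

C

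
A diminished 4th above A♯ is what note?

A fourth above A lands on the letter D.
A diminished fourth spans 4 semitones, so A# moves to pitch class 2. On the letter D that is D.

D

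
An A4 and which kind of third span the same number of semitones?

doubly augmented

An augmented fourth spans 6 semitones.
A third spanning 6 semitones is doubly augmented (the major third is 4).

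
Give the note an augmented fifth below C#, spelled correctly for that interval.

C down a perfect fifth is F, so the target letter is F.
From C#, an augmented fifth is 8 semitones down: F.

F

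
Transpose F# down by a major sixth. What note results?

F down a major sixth is Ab, so the target letter is A.
From F#, a major sixth is 9 semitones down: A.

A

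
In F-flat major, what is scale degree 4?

Bbb

The Fb major scale runs Fb Gb Ab Bbb Cb Db Eb.
Degree 4 is Bbb.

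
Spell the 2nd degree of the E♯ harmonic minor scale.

F##

The E# harmonic minor scale runs E# F## G# A# B# C# D##.
Degree 2 is F##.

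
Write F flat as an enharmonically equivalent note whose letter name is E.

Fb is pitch class 4. The letter E alone is pitch class 4.
Pitch class 4 on E needs no accidental: E.

E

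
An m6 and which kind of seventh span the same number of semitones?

doubly diminished

A minor sixth spans 8 semitones.
A seventh spanning 8 semitones is doubly diminished (the major seventh is 11).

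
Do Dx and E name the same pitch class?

Yes

D## = pitch class 4 and E = pitch class 4 — the same pitch class, so they are enharmonic equivalents.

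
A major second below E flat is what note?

E down a major second is D, so the target letter is D.
From Eb, a major second is 2 semitones down: Db.

Db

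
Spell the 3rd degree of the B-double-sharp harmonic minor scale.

D##

Degree 3 takes the letter 2 steps above B, which is D.
In harmonic minor, degree 3 sits 3 semitones above the tonic. B## + 3 semitones is pitch class 4, spelled on D as D##.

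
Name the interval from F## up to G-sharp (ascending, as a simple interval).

The letter names run F→G, a span of 1 letter step, so the interval is some kind of second.
F## to G# is 1 semitone. A major second is 2, so 1 makes it minor.

minor second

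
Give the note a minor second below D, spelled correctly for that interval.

D down a major second is C, so the target letter is C.
From D, a minor second is 1 semitone down: C#.

C#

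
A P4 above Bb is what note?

Eb

B up a perfect fourth is E, so the target letter is E.
From Bb, a perfect fourth is 5 semitones up: Eb.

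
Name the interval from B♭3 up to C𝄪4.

Counting letters B–C gives a second.
Bb→C## = 4 semitones, 2 wider than the major second (2), so doubly augmented.

doubly augmented second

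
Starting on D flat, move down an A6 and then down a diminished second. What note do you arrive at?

An augmented sixth down from Db is Fbb (letter F, 10 semitones down).
A diminished second down from Fbb is Eb (letter E, 0 semitones down).

Eb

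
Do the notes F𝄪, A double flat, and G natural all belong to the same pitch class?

Yes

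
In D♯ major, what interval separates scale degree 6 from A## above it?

Scale degree 6 of D# major is B#.
B# up to A##: letters B→A make it a seventh; 11 semitones makes it major.

major seventh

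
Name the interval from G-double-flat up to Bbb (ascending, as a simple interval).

major third

Counting letters G–A–B gives a third.
Gbb→Bbb = 4 semitones, exactly the major third.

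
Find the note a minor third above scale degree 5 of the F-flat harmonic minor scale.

Scale degree 5 of Fb harmonic minor is Cb.
A minor third (3 semitones) above Cb lands on the letter E, giving Ebb.

Ebb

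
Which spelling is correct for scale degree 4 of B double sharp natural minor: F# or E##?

Each scale degree takes a distinct letter name. Degree 4 of a scale on B must use the letter E.
E## and F# are enharmonically the same pitch, but only E## uses the letter E, so it is the correct spelling here.

E##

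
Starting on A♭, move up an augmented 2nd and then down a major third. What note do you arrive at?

An augmented second up from Ab is B (letter B, 3 semitones up).
A major third down from B is G (letter G, 4 semitones down).

G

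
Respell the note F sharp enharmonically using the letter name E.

F# is pitch class 6. The letter E alone is pitch class 4.
To reach pitch class 6 from E requires an offset of +2 semitones, i.e. double sharp: E##.

E##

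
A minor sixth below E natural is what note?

E down a major sixth is G, so the target letter is G.
From E, a minor sixth is 8 semitones down: G#.

G#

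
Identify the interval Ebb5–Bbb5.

The letter names run E→B, a span of 4 letter steps, so the interval is some kind of fifth.
Ebb to Bbb is 7 semitones. A perfect fifth is 7, so 7 makes it perfect.

perfect fifth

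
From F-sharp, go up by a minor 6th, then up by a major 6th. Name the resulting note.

A minor sixth up from F# is D (letter D, 8 semitones up).
A major sixth up from D is B (letter B, 9 semitones up).

B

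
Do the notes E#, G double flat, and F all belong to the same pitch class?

E# = pitch class 5 and Gbb = pitch class 5 and F = pitch class 5 — the same pitch class, so they are enharmonic equivalents.

Yes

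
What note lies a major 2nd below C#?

B

C down a major second is Bb, so the target letter is B.
From C#, a major second is 2 semitones down: B.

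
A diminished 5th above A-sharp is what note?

A up a perfect fifth is E, so the target letter is E.
From A#, a diminished fifth is 6 semitones up: E.

E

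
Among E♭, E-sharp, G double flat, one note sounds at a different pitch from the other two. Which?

In 12-tone equal temperament, enharmonic equivalents share a pitch class. Eb is pitch class 3; E# is pitch class 5; Gbb is pitch class 5.
E# and Gbb share pitch class 5, while Eb is pitch class 3.

Eb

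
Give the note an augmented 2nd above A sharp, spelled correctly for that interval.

B##

A second above A lands on the letter B.
An augmented second spans 3 semitones, so A# moves to pitch class 1. On the letter B that is B##.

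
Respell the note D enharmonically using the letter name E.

Ebb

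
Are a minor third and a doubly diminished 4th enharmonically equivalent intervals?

A minor third spans 3 semitones; a doubly diminished fourth spans 3.
They are enharmonically equivalent.

Yes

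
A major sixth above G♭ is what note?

Eb

G up a major sixth is E, so the target letter is E.
From Gb, a major sixth is 9 semitones up: Eb.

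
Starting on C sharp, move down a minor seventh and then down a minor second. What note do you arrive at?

A minor seventh down from C# is D# (letter D, 10 semitones down).
A minor second down from D# is C## (letter C, 1 semitone down).

C##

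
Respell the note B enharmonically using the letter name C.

Cb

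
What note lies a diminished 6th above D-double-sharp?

B

D up a major sixth is B, so the target letter is B.
From D##, a diminished sixth is 7 semitones up: B.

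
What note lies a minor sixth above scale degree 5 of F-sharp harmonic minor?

A

Scale degree 5 of F# harmonic minor is C#.
A minor sixth (8 semitones) above C# lands on the letter A, giving A.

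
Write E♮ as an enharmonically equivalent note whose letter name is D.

D##

E is pitch class 4. The letter D alone is pitch class 2.
To reach pitch class 4 from D requires an offset of +2 semitones, i.e. double sharp: D##.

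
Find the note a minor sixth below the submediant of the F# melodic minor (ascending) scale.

F##

The submediant of F# melodic minor (ascending) is D#.
A minor sixth (8 semitones) below D# lands on the letter F, giving F##.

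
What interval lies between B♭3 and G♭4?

minor sixth

The letter names run B→G, a span of 5 letter steps, so the interval is some kind of sixth.
Bb to Gb is 8 semitones. A major sixth is 9, so 8 makes it minor.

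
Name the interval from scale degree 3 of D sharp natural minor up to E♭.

diminished seventh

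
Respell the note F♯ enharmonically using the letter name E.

Plain E sits 2 semitones below F#, so on the letter E the same pitch needs a double sharp: E##.

E##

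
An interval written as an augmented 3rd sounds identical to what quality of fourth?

perfect

An augmented third spans 5 semitones.
A fourth spanning 5 semitones is perfect (the perfect fourth is 5).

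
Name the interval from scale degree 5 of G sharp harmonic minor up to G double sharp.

augmented fourth

Scale degree 5 of G# harmonic minor is D#.
D# up to G##: letters D→G make it a fourth; 6 semitones makes it augmented.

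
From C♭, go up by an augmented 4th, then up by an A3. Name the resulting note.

A#

An augmented fourth up from Cb is F (letter F, 6 semitones up).
An augmented third up from F is A# (letter A, 5 semitones up).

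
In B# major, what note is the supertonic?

The B# major scale runs B# C## D## E# F## G## A##.
Degree 2 is C##.

C##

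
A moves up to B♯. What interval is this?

Counting letters A–B gives a second.
A→B# = 3 semitones, 1 wider than the major second (2), so augmented.

augmented second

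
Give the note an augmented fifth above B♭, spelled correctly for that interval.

A fifth above B lands on the letter F.
An augmented fifth spans 8 semitones, so Bb moves to pitch class 6. On the letter F that is F#.

F#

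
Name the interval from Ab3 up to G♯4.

The letter names run A→G, a span of 6 letter steps, so the interval is some kind of seventh.
Ab to G# is 12 semitones. A major seventh is 11, so 12 makes it augmented.

augmented seventh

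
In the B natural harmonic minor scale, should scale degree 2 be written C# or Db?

Each scale degree takes a distinct letter name. Degree 2 of a scale on B must use the letter C.
C# and Db are enharmonically the same pitch, but only C# uses the letter C, so it is the correct spelling here.

C#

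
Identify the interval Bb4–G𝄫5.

diminished sixth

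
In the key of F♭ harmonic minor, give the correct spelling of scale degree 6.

Degree 6 takes the letter 5 steps above F, which is D.
In harmonic minor, degree 6 sits 8 semitones above the tonic. Fb + 8 semitones is pitch class 0, spelled on D as Dbb.

Dbb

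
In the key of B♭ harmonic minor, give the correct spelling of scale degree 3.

Degree 3 takes the letter 2 steps above B, which is D.
In harmonic minor, degree 3 sits 3 semitones above the tonic. Bb + 3 semitones is pitch class 1, spelled on D as Db.

Db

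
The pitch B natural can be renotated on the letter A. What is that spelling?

A##

B is pitch class 11. The letter A alone is pitch class 9.
To reach pitch class 11 from A requires an offset of +2 semitones, i.e. double sharp: A##.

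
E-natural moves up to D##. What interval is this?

The letter names run E→D, a span of 6 letter steps, so the interval is some kind of seventh.
E to D## is 12 semitones. A major seventh is 11, so 12 makes it augmented.

augmented seventh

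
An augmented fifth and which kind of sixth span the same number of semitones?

minor

An augmented fifth spans 8 semitones.
A sixth spanning 8 semitones is minor (the major sixth is 9).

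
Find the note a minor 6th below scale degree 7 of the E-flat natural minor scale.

Scale degree 7 of Eb natural minor is Db.
A minor sixth (8 semitones) below Db lands on the letter F, giving F.

F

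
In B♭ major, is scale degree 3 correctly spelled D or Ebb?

Each scale degree takes a distinct letter name. Degree 3 of a scale on B must use the letter D.
D and Ebb are enharmonically the same pitch, but only D uses the letter D, so it is the correct spelling here.

D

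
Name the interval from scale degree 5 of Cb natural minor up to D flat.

Scale degree 5 of Cb natural minor is Gb.
Gb up to Db: letters G→D make it a fifth; 7 semitones makes it perfect.

perfect fifth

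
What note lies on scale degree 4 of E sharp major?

The E# major scale runs E# F## G## A# B# C## D##.
Degree 4 is A#.

A#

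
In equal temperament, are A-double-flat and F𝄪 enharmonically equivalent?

Yes

Abb is pitch class 7; F## is pitch class 7.
All spellings map to pitch class 7, so they are enharmonically equivalent.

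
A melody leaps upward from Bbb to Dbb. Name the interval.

minor third

Counting letters B–C–D gives a third.
Bbb→Dbb = 3 semitones, 1 narrower than the major third (4), so minor.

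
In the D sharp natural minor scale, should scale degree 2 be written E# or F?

E#

Each scale degree takes a distinct letter name. Degree 2 of a scale on D must use the letter E.
E# and F are enharmonically the same pitch, but only E# uses the letter E, so it is the correct spelling here.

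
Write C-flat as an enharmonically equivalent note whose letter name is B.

B

Plain B sits at the same pitch as Cb, so on the letter B the same pitch needs a natural: B.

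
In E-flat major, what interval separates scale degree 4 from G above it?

Scale degree 4 of Eb major is Ab.
Ab up to G: letters A→G make it a seventh; 11 semitones makes it major.

major seventh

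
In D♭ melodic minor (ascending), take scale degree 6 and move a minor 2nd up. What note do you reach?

Scale degree 6 of Db melodic minor (ascending) is Bb.
A minor second (1 semitone) above Bb lands on the letter C, giving Cb.

Cb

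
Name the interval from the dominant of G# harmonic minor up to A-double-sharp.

augmented fifth

The dominant of G# harmonic minor is D#.
D# up to A##: letters D→A make it a fifth; 8 semitones makes it augmented.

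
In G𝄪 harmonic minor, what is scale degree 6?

E#

Degree 6 takes the letter 5 steps above G, which is E.
In harmonic minor, degree 6 sits 8 semitones above the tonic. G## + 8 semitones is pitch class 5, spelled on E as E#.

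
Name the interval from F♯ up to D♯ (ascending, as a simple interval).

The letter names run F→D, a span of 5 letter steps, so the interval is some kind of sixth.
F# to D# is 9 semitones. A major sixth is 9, so 9 makes it major.

major sixth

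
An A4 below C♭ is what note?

Gbb

C down a perfect fourth is G, so the target letter is G.
From Cb, an augmented fourth is 6 semitones down: Gbb.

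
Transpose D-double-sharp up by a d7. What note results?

C#

D up a major seventh is C#, so the target letter is C.
From D##, a diminished seventh is 9 semitones up: C#.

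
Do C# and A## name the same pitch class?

No

Two spellings are enharmonically equivalent only if they share a pitch class.
Here C# → 1, A## → 11; 1 ≠ 11, so they are not.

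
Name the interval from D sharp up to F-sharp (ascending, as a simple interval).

minor third

The letter names run D→F, a span of 2 letter steps, so the interval is some kind of third.
D# to F# is 3 semitones. A major third is 4, so 3 makes it minor.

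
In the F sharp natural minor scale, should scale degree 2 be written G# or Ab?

G#

Each scale degree takes a distinct letter name. Degree 2 of a scale on F must use the letter G.
G# and Ab are enharmonically the same pitch, but only G# uses the letter G, so it is the correct spelling here.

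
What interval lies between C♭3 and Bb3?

Counting letters C–D–E–F–G–A–B gives a seventh.
Cb→Bb = 11 semitones, exactly the major seventh.

major seventh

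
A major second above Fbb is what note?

Gbb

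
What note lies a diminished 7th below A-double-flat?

A down a major seventh is Bb, so the target letter is B.
From Abb, a diminished seventh is 9 semitones down: Bb.

Bb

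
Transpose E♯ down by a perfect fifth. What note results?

A#

E down a perfect fifth is A, so the target letter is A.
From E#, a perfect fifth is 7 semitones down: A#.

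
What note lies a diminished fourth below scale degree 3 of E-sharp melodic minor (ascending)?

Scale degree 3 of E# melodic minor (ascending) is G#.
A diminished fourth (4 semitones) below G# lands on the letter D, giving D##.

D##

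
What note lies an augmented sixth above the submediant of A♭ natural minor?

D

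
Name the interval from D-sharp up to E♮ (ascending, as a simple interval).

minor second

The letter names run D→E, a span of 1 letter step, so the interval is some kind of second.
D# to E is 1 semitone. A major second is 2, so 1 makes it minor.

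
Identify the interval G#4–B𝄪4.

Counting letters G–A–B gives a third.
G#→B## = 5 semitones, 1 wider than the major third (4), so augmented.

augmented third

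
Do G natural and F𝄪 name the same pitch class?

Yes

G = pitch class 7 and F## = pitch class 7 — the same pitch class, so they are enharmonic equivalents.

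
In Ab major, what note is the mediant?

Degree 3 takes the letter 2 steps above A, which is C.
In major, degree 3 sits 4 semitones above the tonic. Ab + 4 semitones is pitch class 0, spelled on C as C.

C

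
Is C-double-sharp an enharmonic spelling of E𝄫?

C## is pitch class 2; Ebb is pitch class 2.
All spellings map to pitch class 2, so they are enharmonically equivalent.

Yes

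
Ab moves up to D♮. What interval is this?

augmented fourth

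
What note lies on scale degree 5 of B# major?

F##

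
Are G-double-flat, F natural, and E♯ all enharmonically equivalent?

Gbb is pitch class 5; F is pitch class 5; E# is pitch class 5.
All spellings map to pitch class 5, so they are enharmonically equivalent.

Yes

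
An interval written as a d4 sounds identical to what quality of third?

A diminished fourth spans 4 semitones.
A third spanning 4 semitones is major (the major third is 4).

major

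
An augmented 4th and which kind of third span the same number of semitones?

An augmented fourth spans 6 semitones.
A third spanning 6 semitones is doubly augmented (the major third is 4).

doubly augmented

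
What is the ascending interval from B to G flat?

diminished sixth

Counting letters B–C–D–E–F–G gives a sixth.
B→Gb = 7 semitones, 2 narrower than the major sixth (9), so diminished.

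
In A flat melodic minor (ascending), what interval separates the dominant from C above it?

The dominant of Ab melodic minor (ascending) is Eb.
Eb up to C: letters E→C make it a sixth; 9 semitones makes it major.

major sixth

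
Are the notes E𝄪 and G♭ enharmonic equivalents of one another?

Yes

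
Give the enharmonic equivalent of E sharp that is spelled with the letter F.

F

Plain F sits at the same pitch as E#, so on the letter F the same pitch needs a natural: F.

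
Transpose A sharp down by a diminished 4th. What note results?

A down a perfect fourth is E, so the target letter is E.
From A#, a diminished fourth is 4 semitones down: E##.

E##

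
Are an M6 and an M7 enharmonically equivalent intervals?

No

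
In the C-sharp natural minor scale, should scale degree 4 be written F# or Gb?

Each scale degree takes a distinct letter name. Degree 4 of a scale on C must use the letter F.
F# and Gb are enharmonically the same pitch, but only F# uses the letter F, so it is the correct spelling here.

F#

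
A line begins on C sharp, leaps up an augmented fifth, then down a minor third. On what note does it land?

An augmented fifth up from C# is G## (letter G, 8 semitones up).
A minor third down from G## is E## (letter E, 3 semitones down).

E##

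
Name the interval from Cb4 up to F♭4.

The letter names run C→F, a span of 3 letter steps, so the interval is some kind of fourth.
Cb to Fb is 5 semitones. A perfect fourth is 5, so 5 makes it perfect.

perfect fourth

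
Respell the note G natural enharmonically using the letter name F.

G is pitch class 7. The letter F alone is pitch class 5.
To reach pitch class 7 from F requires an offset of +2 semitones, i.e. double sharp: F##.

F##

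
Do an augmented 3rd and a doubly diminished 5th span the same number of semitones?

An augmented third spans 5 semitones; a doubly diminished fifth spans 5.
They are enharmonically equivalent.

Yes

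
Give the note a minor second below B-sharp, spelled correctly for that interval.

A##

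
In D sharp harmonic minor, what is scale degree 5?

A#

Degree 5 takes the letter 4 steps above D, which is A.
In harmonic minor, degree 5 sits 7 semitones above the tonic. D# + 7 semitones is pitch class 10, spelled on A as A#.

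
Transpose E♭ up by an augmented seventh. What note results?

A seventh above E lands on the letter D.
An augmented seventh spans 12 semitones, so Eb moves to pitch class 3. On the letter D that is D#.

D#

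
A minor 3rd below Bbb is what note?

A third below B lands on the letter G.
A minor third spans 3 semitones, so Bbb moves to pitch class 6. On the letter G that is Gb.

Gb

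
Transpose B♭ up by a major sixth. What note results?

G

B up a major sixth is G#, so the target letter is G.
From Bb, a major sixth is 9 semitones up: G.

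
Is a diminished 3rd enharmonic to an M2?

Yes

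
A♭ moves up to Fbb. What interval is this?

Counting letters A–B–C–D–E–F gives a sixth.
Ab→Fbb = 7 semitones, 2 narrower than the major sixth (9), so diminished.

diminished sixth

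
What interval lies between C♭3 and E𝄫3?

minor third

Counting letters C–D–E gives a third.
Cb→Ebb = 3 semitones, 1 narrower than the major third (4), so minor.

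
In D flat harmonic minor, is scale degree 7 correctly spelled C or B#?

C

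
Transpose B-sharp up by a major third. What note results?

D##

B up a major third is D#, so the target letter is D.
From B#, a major third is 4 semitones up: D##.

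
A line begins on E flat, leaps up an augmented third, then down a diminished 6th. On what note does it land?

An augmented third up from Eb is G# (letter G, 5 semitones up).
A diminished sixth down from G# is B## (letter B, 7 semitones down).

B##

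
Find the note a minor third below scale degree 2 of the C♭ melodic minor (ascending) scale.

Scale degree 2 of Cb melodic minor (ascending) is Db.
A minor third (3 semitones) below Db lands on the letter B, giving Bb.

Bb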